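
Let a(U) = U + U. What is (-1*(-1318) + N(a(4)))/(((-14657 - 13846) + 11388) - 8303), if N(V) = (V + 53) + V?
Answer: -1387/25418 ≈ -0.054568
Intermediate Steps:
a(U) = 2*U
N(V) = 53 + 2*V (N(V) = (53 + V) + V = 53 + 2*V)
(-1*(-1318) + N(a(4)))/(((-14657 - 13846) + 11388) - 8303) = (-1*(-1318) + (53 + 2*(2*4)))/(((-14657 - 13846) + 11388) - 8303) = (1318 + (53 + 2*8))/((-28503 + 11388) - 8303) = (1318 + (53 + 16))/(-17115 - 8303) = (1318 + 69)/(-25418) = 1387*(-1/25418) = -1387/25418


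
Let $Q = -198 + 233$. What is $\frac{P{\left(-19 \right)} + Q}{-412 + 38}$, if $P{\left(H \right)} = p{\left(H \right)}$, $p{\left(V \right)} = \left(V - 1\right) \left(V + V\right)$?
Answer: $- \frac{795}{374} \approx -2.1257$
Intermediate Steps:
$Q = 35$
$p{\left(V \right)} = 2 V \left(-1 + V\right)$ ($p{\left(V \right)} = \left(-1 + V\right) 2 V = 2 V \left(-1 + V\right)$)
$P{\left(H \right)} = 2 H \left(-1 + H\right)$
$\frac{P{\left(-19 \right)} + Q}{-412 + 38} = \frac{2 \left(-19\right) \left(-1 - 19\right) + 35}{-412 + 38} = \frac{2 \left(-19\right) \left(-20\right) + 35}{-374} = \left(760 + 35\right) \left(- \frac{1}{374}\right) = 795 \left(- \frac{1}{374}\right) = - \frac{795}{374}$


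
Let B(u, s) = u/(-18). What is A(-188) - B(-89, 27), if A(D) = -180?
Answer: -3329/18 ≈ -184.94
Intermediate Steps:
B(u, s) = -u/18 (B(u, s) = u*(-1/18) = -u/18)
A(-188) - B(-89, 27) = -180 - (-1)*(-89)/18 = -180 - 1*89/18 = -180 - 89/18 = -3329/18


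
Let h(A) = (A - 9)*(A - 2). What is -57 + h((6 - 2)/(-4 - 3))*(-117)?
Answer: -143895/49 ≈ -2936.6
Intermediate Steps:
h(A) = (-9 + A)*(-2 + A)
-57 + h((6 - 2)/(-4 - 3))*(-117) = -57 + (18 + ((6 - 2)/(-4 - 3))**2 - 11*(6 - 2)/(-4 - 3))*(-117) = -57 + (18 + (4/(-7))**2 - 44/(-7))*(-117) = -57 + (18 + (4*(-1/7))**2 - 44*(-1)/7)*(-117) = -57 + (18 + (-4/7)**2 - 11*(-4/7))*(-117) = -57 + (18 + 16/49 + 44/7)*(-117) = -57 + (1206/49)*(-117) = -57 - 141102/49 = -143895/49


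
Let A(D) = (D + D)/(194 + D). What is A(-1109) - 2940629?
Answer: -2690673317/915 ≈ -2.9406e+6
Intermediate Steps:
A(D) = 2*D/(194 + D) (A(D) = (2*D)/(194 + D) = 2*D/(194 + D))
A(-1109) - 2940629 = 2*(-1109)/(194 - 1109) - 2940629 = 2*(-1109)/(-915) - 2940629 = 2*(-1109)*(-1/915) - 2940629 = 2218/915 - 2940629 = -2690673317/915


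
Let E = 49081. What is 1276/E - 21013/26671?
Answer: -997306857/1309039351 ≈ -0.76186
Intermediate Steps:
1276/E - 21013/26671 = 1276/49081 - 21013/26671 = -997306857/1309039351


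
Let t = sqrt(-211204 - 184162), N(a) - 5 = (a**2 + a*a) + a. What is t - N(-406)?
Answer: -329271 + I*sqrt(395366) ≈ -3.2927e+5 + 628.78*I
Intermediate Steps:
N(a) = 5 + a + 2*a**2 (N(a) = 5 + ((a**2 + a*a) + a) = 5 + ((a**2 + a**2) + a) = 5 + (2*a**2 + a) = 5 + (a + 2*a**2) = 5 + a + 2*a**2)
t = I*sqrt(395366) (t = sqrt(-395366) = I*sqrt(395366) ≈ 628.78*I)
t - N(-406) = I*sqrt(395366) - (5 - 406 + 2*(-406)**2) = I*sqrt(395366) - (5 - 406 + 2*164836) = I*sqrt(395366) - (5 - 406 + 329672) = I*sqrt(395366) - 1*329271 = I*sqrt(395366) - 329271 = -329271 + I*sqrt(395366)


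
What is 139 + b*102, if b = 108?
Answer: 11155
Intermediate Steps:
139 + b*102 = 139 + 108*102 = 139 + 11016 = 11155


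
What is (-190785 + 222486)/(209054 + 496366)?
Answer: 10567/235140 ≈ 0.044939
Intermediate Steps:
(-190785 + 222486)/(209054 + 496366) = 31701/705420 = 31701*(1/705420) = 10567/235140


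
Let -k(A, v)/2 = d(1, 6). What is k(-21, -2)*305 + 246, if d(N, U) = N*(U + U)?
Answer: -7074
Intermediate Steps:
d(N, U) = 2*N*U (d(N, U) = N*(2*U) = 2*N*U)
k(A, v) = -24 (k(A, v) = -4*6 = -2*12 = -24)
k(-21, -2)*305 + 246 = -24*305 + 246 = -7320 + 246 = -7074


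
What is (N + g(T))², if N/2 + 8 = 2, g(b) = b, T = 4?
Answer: 64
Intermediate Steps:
N = -12 (N = -16 + 2*2 = -16 + 4 = -12)
(N + g(T))² = (-12 + 4)² = (-8)² = 64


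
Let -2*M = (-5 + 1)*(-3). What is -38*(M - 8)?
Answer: 532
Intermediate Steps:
M = -6 (M = -(-5 + 1)*(-3)/2 = -(-2)*(-3) = -½*12 = -6)
-38*(M - 8) = -38*(-6 - 8) = -38*(-14) = 532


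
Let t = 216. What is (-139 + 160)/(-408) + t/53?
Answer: 29005/7208 ≈ 4.0240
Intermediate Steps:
(-139 + 160)/(-408) + t/53 = (-139 + 160)/(-408) + 216/53 = 21*(-1/408) + 216*(1/53) = -7/136 + 216/53 = 29005/7208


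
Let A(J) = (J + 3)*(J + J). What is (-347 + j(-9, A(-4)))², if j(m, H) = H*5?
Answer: 94249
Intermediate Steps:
A(J) = 2*J*(3 + J) (A(J) = (3 + J)*(2*J) = 2*J*(3 + J))
j(m, H) = 5*H
(-347 + j(-9, A(-4)))² = (-347 + 5*(2*(-4)*(3 - 4)))² = (-347 + 5*(2*(-4)*(-1)))² = (-347 + 5*8)² = (-347 + 40)² = (-307)² = 94249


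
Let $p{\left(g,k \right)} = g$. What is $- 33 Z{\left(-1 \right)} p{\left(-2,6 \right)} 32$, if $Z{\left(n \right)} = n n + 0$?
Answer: $2112$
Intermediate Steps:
$Z{\left(n \right)} = n^{2}$ ($Z{\left(n \right)} = n^{2} + 0 = n^{2}$)
$- 33 Z{\left(-1 \right)} p{\left(-2,6 \right)} 32 = - 33 \left(-1\right)^{2} \left(-2\right) 32 = - 33 \cdot 1 \left(-2\right) 32 = - 33 \left(\left(-2\right) 32\right) = \left(-33\right) \left(-64\right) = 2112$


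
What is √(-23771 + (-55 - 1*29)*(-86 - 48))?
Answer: I*√12515 ≈ 111.87*I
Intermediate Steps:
√(-23771 + (-55 - 1*29)*(-86 - 48)) = √(-23771 + (-55 - 29)*(-134)) = √(-23771 - 84*(-134)) = √(-23771 + 11256) = √(-12515) = I*√12515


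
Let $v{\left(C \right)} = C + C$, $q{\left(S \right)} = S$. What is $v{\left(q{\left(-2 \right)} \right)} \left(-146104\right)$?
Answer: $584416$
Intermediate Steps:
$v{\left(C \right)} = 2 C$
$v{\left(q{\left(-2 \right)} \right)} \left(-146104\right) = 2 \left(-2\right) \left(-146104\right) = \left(-4\right) \left(-146104\right) = 584416$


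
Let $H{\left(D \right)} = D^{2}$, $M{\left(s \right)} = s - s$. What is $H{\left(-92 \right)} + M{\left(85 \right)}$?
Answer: $8464$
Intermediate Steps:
$M{\left(s \right)} = 0$
$H{\left(-92 \right)} + M{\left(85 \right)} = \left(-92\right)^{2} + 0 = 8464 + 0 = 8464$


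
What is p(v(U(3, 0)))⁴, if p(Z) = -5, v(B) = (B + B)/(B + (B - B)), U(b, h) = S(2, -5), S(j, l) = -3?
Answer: 625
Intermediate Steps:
U(b, h) = -3
v(B) = 2 (v(B) = (2*B)/(B + 0) = (2*B)/B = 2)
p(v(U(3, 0)))⁴ = (-5)⁴ = 625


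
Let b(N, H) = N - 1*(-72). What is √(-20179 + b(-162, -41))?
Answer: I*√20269 ≈ 142.37*I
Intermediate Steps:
b(N, H) = 72 + N (b(N, H) = N + 72 = 72 + N)
√(-20179 + b(-162, -41)) = √(-20179 + (72 - 162)) = √(-20179 - 90) = √(-20269) = I*√20269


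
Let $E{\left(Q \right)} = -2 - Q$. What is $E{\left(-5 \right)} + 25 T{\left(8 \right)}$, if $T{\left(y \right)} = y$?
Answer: $203$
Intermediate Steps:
$E{\left(-5 \right)} + 25 T{\left(8 \right)} = \left(-2 - -5\right) + 25 \cdot 8 = \left(-2 + 5\right) + 200 = 3 + 200 = 203$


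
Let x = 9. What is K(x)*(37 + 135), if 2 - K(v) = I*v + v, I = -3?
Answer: 3440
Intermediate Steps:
K(v) = 2 + 2*v (K(v) = 2 - (-3*v + v) = 2 - (-2)*v = 2 + 2*v)
K(x)*(37 + 135) = (2 + 2*9)*(37 + 135) = (2 + 18)*172 = 20*172 = 3440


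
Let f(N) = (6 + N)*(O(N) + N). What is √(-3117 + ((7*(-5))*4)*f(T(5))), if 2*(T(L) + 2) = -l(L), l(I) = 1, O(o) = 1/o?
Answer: 4*I*√106 ≈ 41.182*I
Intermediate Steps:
T(L) = -5/2 (T(L) = -2 + (-1*1)/2 = -2 + (½)*(-1) = -2 - ½ = -5/2)
f(N) = (6 + N)*(N + 1/N) (f(N) = (6 + N)*(1/N + N) = (6 + N)*(N + 1/N))
√(-3117 + ((7*(-5))*4)*f(T(5))) = √(-3117 + ((7*(-5))*4)*(1 + (-5/2)² + 6*(-5/2) + 6/(-5/2))) = √(-3117 + (-35*4)*(1 + 25/4 - 15 + 6*(-⅖))) = √(-3117 - 140*(1 + 25/4 - 15 - 12/5)) = √(-3117 - 140*(-203/20)) = √(-3117 + 1421) = √(-1696) = 4*I*√106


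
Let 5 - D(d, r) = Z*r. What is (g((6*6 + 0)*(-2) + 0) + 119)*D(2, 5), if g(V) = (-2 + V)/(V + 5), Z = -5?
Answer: 241410/67 ≈ 3603.1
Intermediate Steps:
D(d, r) = 5 + 5*r (D(d, r) = 5 - (-5)*r = 5 + 5*r)
g(V) = (-2 + V)/(5 + V)
(g((6*6 + 0)*(-2) + 0) + 119)*D(2, 5) = ((-2 + ((6*6 + 0)*(-2) + 0))/(5 + ((6*6 + 0)*(-2) + 0)) + 119)*(5 + 5*5) = ((-2 + ((36 + 0)*(-2) + 0))/(5 + ((36 + 0)*(-2) + 0)) + 119)*(5 + 25) = ((-2 + (36*(-2) + 0))/(5 + (36*(-2) + 0)) + 119)*30 = ((-2 + (-72 + 0))/(5 + (-72 + 0)) + 119)*30 = ((-2 - 72)/(5 - 72) + 119)*30 = (-74/(-67) + 119)*30 = (-1/67*(-74) + 119)*30 = (74/67 + 119)*30 = (8047/67)*30 = 241410/67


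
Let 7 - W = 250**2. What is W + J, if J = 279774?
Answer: 217281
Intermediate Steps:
W = -62493 (W = 7 - 1*250**2 = 7 - 1*62500 = 7 - 62500 = -62493)
W + J = -62493 + 279774 = 217281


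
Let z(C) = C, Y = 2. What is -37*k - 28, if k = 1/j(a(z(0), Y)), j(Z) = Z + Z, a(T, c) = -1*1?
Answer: -19/2 ≈ -9.5000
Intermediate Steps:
a(T, c) = -1
j(Z) = 2*Z
k = -½ (k = 1/(2*(-1)) = 1/(-2) = -½ ≈ -0.50000)
-37*k - 28 = -37*(-½) - 28 = 37/2 - 28 = -19/2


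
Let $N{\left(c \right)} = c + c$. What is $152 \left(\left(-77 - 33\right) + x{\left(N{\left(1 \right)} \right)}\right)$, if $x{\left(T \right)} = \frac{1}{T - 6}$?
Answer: $-16758$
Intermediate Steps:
$N{\left(c \right)} = 2 c$
$x{\left(T \right)} = \frac{1}{-6 + T}$
$152 \left(\left(-77 - 33\right) + x{\left(N{\left(1 \right)} \right)}\right) = 152 \left(\left(-77 - 33\right) + \frac{1}{-6 + 2 \cdot 1}\right) = 152 \left(\left(-77 - 33\right) + \frac{1}{-6 + 2}\right) = 152 \left(-110 + \frac{1}{-4}\right) = 152 \left(-110 - \frac{1}{4}\right) = 152 \left(- \frac{441}{4}\right) = -16758$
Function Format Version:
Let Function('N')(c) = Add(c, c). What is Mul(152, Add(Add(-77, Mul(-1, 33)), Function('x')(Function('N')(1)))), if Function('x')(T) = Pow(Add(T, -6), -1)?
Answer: -16758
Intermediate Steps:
Function('N')(c) = Mul(2, c)
Function('x')(T) = Pow(Add(-6, T), -1)
Mul(152, Add(Add(-77, Mul(-1, 33)), Function('x')(Function('N')(1)))) = Mul(152, Add(Add(-77, Mul(-1, 33)), Pow(Add(-6, Mul(2, 1)), -1))) = Mul(152, Add(Add(-77, -33), Pow(Add(-6, 2), -1))) = Mul(152, Add(-110, Pow(-4, -1))) = Mul(152, Add(-110, Rational(-1, 4))) = Mul(152, Rational(-441, 4)) = -16758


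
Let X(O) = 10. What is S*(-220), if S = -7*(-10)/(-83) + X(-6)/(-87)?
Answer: 1522400/7221 ≈ 210.83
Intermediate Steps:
S = -6920/7221 (S = -7*(-10)/(-83) + 10/(-87) = 70*(-1/83) + 10*(-1/87) = -70/83 - 10/87 = -6920/7221 ≈ -0.95832)
S*(-220) = -6920/7221*(-220) = 1522400/7221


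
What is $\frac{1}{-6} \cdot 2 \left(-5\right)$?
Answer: $\frac{5}{3} \approx 1.6667$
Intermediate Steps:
$\frac{1}{-6} \cdot 2 \left(-5\right) = \left(- \frac{1}{6}\right) 2 \left(-5\right) = \left(- \frac{1}{3}\right) \left(-5\right) = \frac{5}{3}$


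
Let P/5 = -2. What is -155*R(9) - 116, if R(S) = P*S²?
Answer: 125434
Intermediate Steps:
P = -10 (P = 5*(-2) = -10)
R(S) = -10*S²
-155*R(9) - 116 = -(-1550)*9² - 116 = -(-1550)*81 - 116 = -155*(-810) - 116 = 125550 - 116 = 125434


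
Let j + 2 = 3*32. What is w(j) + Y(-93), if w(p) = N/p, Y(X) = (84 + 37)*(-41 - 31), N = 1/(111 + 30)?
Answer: -115468847/13254 ≈ -8712.0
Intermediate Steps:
N = 1/141 ≈ 0.0070922
j = 94 (j = -2 + 3*32 = -2 + 96 = 94)
Y(X) = -8712 (Y(X) = 121*(-72) = -8712)
w(p) = 1/(141*p)
w(j) + Y(-93) = (1/141)/94 - 8712 = (1/141)*(1/94) - 8712 = 1/13254 - 8712 = -115468847/13254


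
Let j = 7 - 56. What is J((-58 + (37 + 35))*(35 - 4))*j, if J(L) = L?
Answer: -21266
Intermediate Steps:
j = -49
J((-58 + (37 + 35))*(35 - 4))*j = ((-58 + (37 + 35))*(35 - 4))*(-49) = ((-58 + 72)*31)*(-49) = (14*31)*(-49) = 434*(-49) = -21266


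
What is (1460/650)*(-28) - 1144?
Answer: -78448/65 ≈ -1206.9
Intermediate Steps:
(1460/650)*(-28) - 1144 = (1460*(1/650))*(-28) - 1144 = (146/65)*(-28) - 1144 = -4088/65 - 1144 = -78448/65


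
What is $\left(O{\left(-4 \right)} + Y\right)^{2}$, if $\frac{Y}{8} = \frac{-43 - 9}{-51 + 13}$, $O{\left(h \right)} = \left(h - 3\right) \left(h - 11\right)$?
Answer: $\frac{4853209}{361} \approx 13444.0$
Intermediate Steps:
$O{\left(h \right)} = \left(-11 + h\right) \left(-3 + h\right)$ ($O{\left(h \right)} = \left(-3 + h\right) \left(-11 + h\right) = \left(-11 + h\right) \left(-3 + h\right)$)
$Y = \frac{208}{19}$ ($Y = 8 \frac{-43 - 9}{-51 + 13} = 8 \left(- \frac{52}{-38}\right) = 8 \left(\left(-52\right) \left(- \frac{1}{38}\right)\right) = 8 \cdot \frac{26}{19} = \frac{208}{19} \approx 10.947$)
$\left(O{\left(-4 \right)} + Y\right)^{2} = \left(\left(33 + \left(-4\right)^{2} - -56\right) + \frac{208}{19}\right)^{2} = \left(\left(33 + 16 + 56\right) + \frac{208}{19}\right)^{2} = \left(105 + \frac{208}{19}\right)^{2} = \left(\frac{2203}{19}\right)^{2} = \frac{4853209}{361}$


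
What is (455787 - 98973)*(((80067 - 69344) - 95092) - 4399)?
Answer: -31673665152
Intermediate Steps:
(455787 - 98973)*(((80067 - 69344) - 95092) - 4399) = 356814*((10723 - 95092) - 4399) = 356814*(-84369 - 4399) = 356814*(-88768) = -31673665152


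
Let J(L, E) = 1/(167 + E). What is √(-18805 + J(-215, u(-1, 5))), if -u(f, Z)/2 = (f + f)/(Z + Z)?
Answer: 14*I*√7468365/279 ≈ 137.13*I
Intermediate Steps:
u(f, Z) = -2*f/Z (u(f, Z) = -2*(f + f)/(Z + Z) = -2*2*f/(2*Z) = -2*2*f*1/(2*Z) = -2*f/Z)
√(-18805 + J(-215, u(-1, 5))) = √(-18805 + 1/(167 - 2*(-1)/5)) = √(-18805 + 1/(167 - 2*(-1)*⅕)) = √(-18805 + 1/(167 + ⅖)) = √(-18805 + 1/(837/5)) = √(-18805 + 5/837) = √(-15739780/837) = 14*I*√7468365/279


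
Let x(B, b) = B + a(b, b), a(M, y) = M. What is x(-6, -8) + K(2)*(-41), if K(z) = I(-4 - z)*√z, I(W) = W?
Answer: -14 + 246*√2 ≈ 333.90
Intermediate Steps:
x(B, b) = B + b
K(z) = √z*(-4 - z) (K(z) = (-4 - z)*√z = √z*(-4 - z))
x(-6, -8) + K(2)*(-41) = (-6 - 8) + (√2*(-4 - 1*2))*(-41) = -14 + (√2*(-4 - 2))*(-41) = -14 + (√2*(-6))*(-41) = -14 - 6*√2*(-41) = -14 + 246*√2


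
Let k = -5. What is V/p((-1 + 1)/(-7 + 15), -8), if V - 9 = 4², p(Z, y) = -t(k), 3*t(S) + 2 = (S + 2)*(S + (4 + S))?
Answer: -75/16 ≈ -4.6875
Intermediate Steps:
t(S) = -⅔ + (2 + S)*(4 + 2*S)/3 (t(S) = -⅔ + ((S + 2)*(S + (4 + S)))/3 = -⅔ + ((2 + S)*(4 + 2*S))/3 = -⅔ + (2 + S)*(4 + 2*S)/3)
p(Z, y) = -16/3 (p(Z, y) = -(2 + (⅔)*(-5)² + (8/3)*(-5)) = -(2 + (⅔)*25 - 40/3) = -(2 + 50/3 - 40/3) = -1*16/3 = -16/3)
V = 25 (V = 9 + 4² = 9 + 16 = 25)
V/p((-1 + 1)/(-7 + 15), -8) = 25/(-16/3) = 25*(-3/16) = -75/16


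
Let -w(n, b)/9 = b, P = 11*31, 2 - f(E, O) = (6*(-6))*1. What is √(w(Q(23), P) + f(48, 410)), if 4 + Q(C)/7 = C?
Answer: I*√3031 ≈ 55.055*I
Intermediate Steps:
f(E, O) = 38 (f(E, O) = 2 - 6*(-6) = 2 - (-36) = 2 - 1*(-36) = 2 + 36 = 38)
Q(C) = -28 + 7*C
P = 341
w(n, b) = -9*b
√(w(Q(23), P) + f(48, 410)) = √(-9*341 + 38) = √(-3069 + 38) = √(-3031) = I*√3031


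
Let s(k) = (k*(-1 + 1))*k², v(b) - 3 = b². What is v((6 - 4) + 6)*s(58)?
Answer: 0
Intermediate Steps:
v(b) = 3 + b²
s(k) = 0 (s(k) = (k*0)*k² = 0*k² = 0)
v((6 - 4) + 6)*s(58) = (3 + ((6 - 4) + 6)²)*0 = (3 + (2 + 6)²)*0 = (3 + 8²)*0 = (3 + 64)*0 = 67*0 = 0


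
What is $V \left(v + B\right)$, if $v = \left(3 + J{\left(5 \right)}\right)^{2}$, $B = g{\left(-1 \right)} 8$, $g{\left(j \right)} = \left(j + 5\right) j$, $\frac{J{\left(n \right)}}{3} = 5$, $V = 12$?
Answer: $3504$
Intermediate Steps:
$J{\left(n \right)} = 15$ ($J{\left(n \right)} = 3 \cdot 5 = 15$)
$g{\left(j \right)} = j \left(5 + j\right)$ ($g{\left(j \right)} = \left(5 + j\right) j = j \left(5 + j\right)$)
$B = -32$ ($B = - (5 - 1) 8 = \left(-1\right) 4 \cdot 8 = \left(-4\right) 8 = -32$)
$v = 324$ ($v = \left(3 + 15\right)^{2} = 18^{2} = 324$)
$V \left(v + B\right) = 12 \left(324 - 32\right) = 12 \cdot 292 = 3504$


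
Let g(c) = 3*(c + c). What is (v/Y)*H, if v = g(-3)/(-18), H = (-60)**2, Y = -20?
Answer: -180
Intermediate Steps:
H = 3600
g(c) = 6*c (g(c) = 3*(2*c) = 6*c)
v = 1 (v = (6*(-3))/(-18) = -18*(-1/18) = 1)
(v/Y)*H = (1/(-20))*3600 = (1*(-1/20))*3600 = -1/20*3600 = -180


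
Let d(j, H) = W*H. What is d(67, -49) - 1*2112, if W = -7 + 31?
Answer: -3288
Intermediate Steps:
W = 24
d(j, H) = 24*H
d(67, -49) - 1*2112 = 24*(-49) - 1*2112 = -1176 - 2112 = -3288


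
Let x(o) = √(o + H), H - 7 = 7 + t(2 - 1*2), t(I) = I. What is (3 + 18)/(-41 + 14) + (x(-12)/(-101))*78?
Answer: -7/9 - 78*√2/101 ≈ -1.8699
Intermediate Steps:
H = 14 (H = 7 + (7 + (2 - 1*2)) = 7 + (7 + (2 - 2)) = 7 + (7 + 0) = 7 + 7 = 14)
x(o) = √(14 + o) (x(o) = √(o + 14) = √(14 + o))
(3 + 18)/(-41 + 14) + (x(-12)/(-101))*78 = (3 + 18)/(-41 + 14) + (√(14 - 12)/(-101))*78 = 21/(-27) + (√2*(-1/101))*78 = 21*(-1/27) - √2/101*78 = -7/9 - 78*√2/101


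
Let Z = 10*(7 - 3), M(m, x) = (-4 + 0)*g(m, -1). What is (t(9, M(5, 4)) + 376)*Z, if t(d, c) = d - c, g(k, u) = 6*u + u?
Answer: 14280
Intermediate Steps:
g(k, u) = 7*u
M(m, x) = 28 (M(m, x) = (-4 + 0)*(7*(-1)) = -4*(-7) = 28)
Z = 40 (Z = 10*4 = 40)
(t(9, M(5, 4)) + 376)*Z = ((9 - 1*28) + 376)*40 = ((9 - 28) + 376)*40 = (-19 + 376)*40 = 357*40 = 14280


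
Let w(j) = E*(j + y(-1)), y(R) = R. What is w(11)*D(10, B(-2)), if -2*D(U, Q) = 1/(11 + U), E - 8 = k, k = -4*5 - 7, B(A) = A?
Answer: 95/21 ≈ 4.5238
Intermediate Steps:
k = -27 (k = -20 - 7 = -27)
E = -19 (E = 8 - 27 = -19)
D(U, Q) = -1/(2*(11 + U))
w(j) = 19 - 19*j (w(j) = -19*(j - 1) = -19*(-1 + j) = 19 - 19*j)
w(11)*D(10, B(-2)) = (19 - 19*11)*(-1/(22 + 2*10)) = (19 - 209)*(-1/(22 + 20)) = -(-190)/42 = -190*(-1/42) = 95/21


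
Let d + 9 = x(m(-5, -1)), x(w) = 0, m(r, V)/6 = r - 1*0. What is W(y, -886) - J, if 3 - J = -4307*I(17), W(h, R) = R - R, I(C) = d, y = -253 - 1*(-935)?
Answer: 38760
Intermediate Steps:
m(r, V) = 6*r (m(r, V) = 6*(r - 1*0) = 6*(r + 0) = 6*r)
d = -9 (d = -9 + 0 = -9)
y = 682 (y = -253 + 935 = 682)
I(C) = -9
W(h, R) = 0
J = -38760 (J = 3 - (-4307)*(-9) = 3 - 1*38763 = 3 - 38763 = -38760)
W(y, -886) - J = 0 - 1*(-38760) = 0 + 38760 = 38760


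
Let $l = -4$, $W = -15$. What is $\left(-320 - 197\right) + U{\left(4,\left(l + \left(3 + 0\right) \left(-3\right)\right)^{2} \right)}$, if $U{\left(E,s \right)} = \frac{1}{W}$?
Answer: $- \frac{7756}{15} \approx -517.07$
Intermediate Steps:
$U{\left(E,s \right)} = - \frac{1}{15}$ ($U{\left(E,s \right)} = \frac{1}{-15} = - \frac{1}{15}$)
$\left(-320 - 197\right) + U{\left(4,\left(l + \left(3 + 0\right) \left(-3\right)\right)^{2} \right)} = \left(-320 - 197\right) - \frac{1}{15} = -517 - \frac{1}{15} = - \frac{7756}{15}$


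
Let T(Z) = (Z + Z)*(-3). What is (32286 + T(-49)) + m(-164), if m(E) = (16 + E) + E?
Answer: 32268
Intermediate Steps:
m(E) = 16 + 2*E
T(Z) = -6*Z (T(Z) = (2*Z)*(-3) = -6*Z)
(32286 + T(-49)) + m(-164) = (32286 - 6*(-49)) + (16 + 2*(-164)) = (32286 + 294) + (16 - 328) = 32580 - 312 = 32268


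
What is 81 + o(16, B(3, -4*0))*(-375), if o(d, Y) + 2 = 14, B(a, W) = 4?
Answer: -4419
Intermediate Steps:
o(d, Y) = 12 (o(d, Y) = -2 + 14 = 12)
81 + o(16, B(3, -4*0))*(-375) = 81 + 12*(-375) = 81 - 4500 = -4419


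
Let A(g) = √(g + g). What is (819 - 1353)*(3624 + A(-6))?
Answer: -1935216 - 1068*I*√3 ≈ -1.9352e+6 - 1849.8*I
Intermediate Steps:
A(g) = √2*√g (A(g) = √(2*g) = √2*√g)
(819 - 1353)*(3624 + A(-6)) = (819 - 1353)*(3624 + √2*√(-6)) = -534*(3624 + √2*(I*√6)) = -534*(3624 + 2*I*√3) = -1935216 - 1068*I*√3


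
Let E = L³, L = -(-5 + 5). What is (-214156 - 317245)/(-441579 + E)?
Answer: 531401/441579 ≈ 1.2034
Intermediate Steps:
L = 0 (L = -1*0 = 0)
E = 0 (E = 0³ = 0)
(-214156 - 317245)/(-441579 + E) = (-214156 - 317245)/(-441579 + 0) = -531401/(-441579) = -531401*(-1/441579) = 531401/441579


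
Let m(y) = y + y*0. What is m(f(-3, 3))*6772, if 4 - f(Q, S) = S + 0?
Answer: 6772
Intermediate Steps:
f(Q, S) = 4 - S (f(Q, S) = 4 - (S + 0) = 4 - S)
m(y) = y (m(y) = y + 0 = y)
m(f(-3, 3))*6772 = (4 - 1*3)*6772 = (4 - 3)*6772 = 1*6772 = 6772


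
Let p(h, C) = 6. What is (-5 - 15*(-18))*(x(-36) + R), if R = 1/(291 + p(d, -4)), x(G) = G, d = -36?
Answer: -2833115/297 ≈ -9539.1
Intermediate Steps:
R = 1/297 (R = 1/(291 + 6) = 1/297 ≈ 0.0033670)
(-5 - 15*(-18))*(x(-36) + R) = (-5 - 15*(-18))*(-36 + 1/297) = (-5 + 270)*(-10691/297) = 265*(-10691/297) = -2833115/297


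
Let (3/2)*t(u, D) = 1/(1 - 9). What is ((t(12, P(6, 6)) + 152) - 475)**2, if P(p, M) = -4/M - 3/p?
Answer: 15031129/144 ≈ 1.0438e+5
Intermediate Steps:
t(u, D) = -1/12 (t(u, D) = 2/(3*(1 - 9)) = (2/3)/(-8) = (2/3)*(-1/8) = -1/12)
((t(12, P(6, 6)) + 152) - 475)**2 = ((-1/12 + 152) - 475)**2 = (1823/12 - 475)**2 = (-3877/12)**2 = 15031129/144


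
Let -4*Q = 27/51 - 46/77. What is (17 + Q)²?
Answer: 7938988201/27415696 ≈ 289.58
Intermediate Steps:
Q = 89/5236 (Q = -(27/51 - 46/77)/4 = -(27*(1/51) - 46*1/77)/4 = -(9/17 - 46/77)/4 = -¼*(-89/1309) = 89/5236 ≈ 0.016998)
(17 + Q)² = (17 + 89/5236)² = (89101/5236)² = 7938988201/27415696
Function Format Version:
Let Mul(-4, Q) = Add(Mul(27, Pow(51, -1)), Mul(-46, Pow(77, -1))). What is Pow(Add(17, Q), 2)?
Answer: Rational(7938988201, 27415696) ≈ 289.58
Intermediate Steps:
Q = Rational(89, 5236) (Q = Mul(Rational(-1, 4), Add(Mul(27, Pow(51, -1)), Mul(-46, Pow(77, -1)))) = Mul(Rational(-1, 4), Add(Mul(27, Rational(1, 51)), Mul(-46, Rational(1, 77)))) = Mul(Rational(-1, 4), Add(Rational(9, 17), Rational(-46, 77))) = Mul(Rational(-1, 4), Rational(-89, 1309)) = Rational(89, 5236) ≈ 0.016998)
Pow(Add(17, Q), 2) = Pow(Add(17, Rational(89, 5236)), 2) = Pow(Rational(89101, 5236), 2) = Rational(7938988201, 27415696)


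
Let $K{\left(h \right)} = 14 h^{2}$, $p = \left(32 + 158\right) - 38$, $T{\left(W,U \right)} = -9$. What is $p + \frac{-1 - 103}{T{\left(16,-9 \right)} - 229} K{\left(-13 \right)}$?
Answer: $\frac{20160}{17} \approx 1185.9$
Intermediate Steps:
$p = 152$ ($p = 190 - 38 = 152$)
$p + \frac{-1 - 103}{T{\left(16,-9 \right)} - 229} K{\left(-13 \right)} = 152 + \frac{-1 - 103}{-9 - 229} \cdot 14 \left(-13\right)^{2} = 152 + - \frac{104}{-238} \cdot 14 \cdot 169 = 152 + \left(-104\right) \left(- \frac{1}{238}\right) 2366 = 152 + \frac{52}{119} \cdot 2366 = 152 + \frac{17576}{17} = \frac{20160}{17}$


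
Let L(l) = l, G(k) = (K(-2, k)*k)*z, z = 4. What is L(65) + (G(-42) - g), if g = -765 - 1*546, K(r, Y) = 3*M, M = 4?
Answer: -640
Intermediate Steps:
K(r, Y) = 12 (K(r, Y) = 3*4 = 12)
G(k) = 48*k (G(k) = (12*k)*4 = 48*k)
g = -1311 (g = -765 - 546 = -1311)
L(65) + (G(-42) - g) = 65 + (48*(-42) - 1*(-1311)) = 65 + (-2016 + 1311) = 65 - 705 = -640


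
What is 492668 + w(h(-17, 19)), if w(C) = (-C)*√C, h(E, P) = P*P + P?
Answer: 492668 - 760*√95 ≈ 4.8526e+5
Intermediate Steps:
h(E, P) = P + P² (h(E, P) = P² + P = P + P²)
w(C) = -C^(3/2)
492668 + w(h(-17, 19)) = 492668 - (19*(1 + 19))^(3/2) = 492668 - (19*20)^(3/2) = 492668 - 380^(3/2) = 492668 - 760*√95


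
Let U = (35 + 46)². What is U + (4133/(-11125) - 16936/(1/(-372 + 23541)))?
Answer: -4365267810008/11125 ≈ -3.9238e+8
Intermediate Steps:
U = 6561 (U = 81² = 6561)
U + (4133/(-11125) - 16936/(1/(-372 + 23541))) = 6561 + (4133/(-11125) - 16936/(1/(-372 + 23541))) = 6561 + (4133*(-1/11125) - 16936/(1/23169)) = 6561 + (-4133/11125 - 16936/1/23169) = 6561 + (-4133/11125 - 16936*23169) = 6561 + (-4133/11125 - 392390184) = 6561 - 4365340801133/11125 = -4365267810008/11125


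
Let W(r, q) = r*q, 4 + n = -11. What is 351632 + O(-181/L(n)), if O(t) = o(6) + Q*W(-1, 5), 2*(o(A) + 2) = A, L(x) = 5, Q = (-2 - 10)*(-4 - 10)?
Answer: 350793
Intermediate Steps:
Q = 168 (Q = -12*(-14) = 168)
n = -15 (n = -4 - 11 = -15)
W(r, q) = q*r
o(A) = -2 + A/2
O(t) = -839 (O(t) = (-2 + (1/2)*6) + 168*(5*(-1)) = (-2 + 3) + 168*(-5) = 1 - 840 = -839)
351632 + O(-181/L(n)) = 351632 - 839 = 350793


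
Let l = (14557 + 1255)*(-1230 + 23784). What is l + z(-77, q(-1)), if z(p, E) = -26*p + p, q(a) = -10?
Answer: 356625773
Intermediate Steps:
z(p, E) = -25*p
l = 356623848 (l = 15812*22554 = 356623848)
l + z(-77, q(-1)) = 356623848 - 25*(-77) = 356623848 + 1925 = 356625773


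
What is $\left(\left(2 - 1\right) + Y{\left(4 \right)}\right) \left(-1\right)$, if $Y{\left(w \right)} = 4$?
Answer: $-5$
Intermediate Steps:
$\left(\left(2 - 1\right) + Y{\left(4 \right)}\right) \left(-1\right) = \left(\left(2 - 1\right) + 4\right) \left(-1\right) = \left(1 + 4\right) \left(-1\right) = 5 \left(-1\right) = -5$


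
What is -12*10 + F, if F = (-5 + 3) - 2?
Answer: -124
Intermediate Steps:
F = -4 (F = -2 - 2 = -4)
-12*10 + F = -12*10 - 4 = -120 - 4 = -124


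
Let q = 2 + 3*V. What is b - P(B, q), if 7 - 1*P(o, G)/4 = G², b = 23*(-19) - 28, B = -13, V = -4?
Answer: -93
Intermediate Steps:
b = -465 (b = -437 - 28 = -465)
q = -10 (q = 2 + 3*(-4) = 2 - 12 = -10)
P(o, G) = 28 - 4*G²
b - P(B, q) = -465 - (28 - 4*(-10)²) = -465 - (28 - 4*100) = -465 - (28 - 400) = -465 - 1*(-372) = -465 + 372 = -93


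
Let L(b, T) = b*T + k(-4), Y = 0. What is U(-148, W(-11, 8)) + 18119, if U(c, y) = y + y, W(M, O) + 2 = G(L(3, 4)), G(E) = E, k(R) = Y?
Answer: 18139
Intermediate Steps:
k(R) = 0
L(b, T) = T*b (L(b, T) = b*T + 0 = T*b + 0 = T*b)
W(M, O) = 10 (W(M, O) = -2 + 4*3 = -2 + 12 = 10)
U(c, y) = 2*y
U(-148, W(-11, 8)) + 18119 = 2*10 + 18119 = 20 + 18119 = 18139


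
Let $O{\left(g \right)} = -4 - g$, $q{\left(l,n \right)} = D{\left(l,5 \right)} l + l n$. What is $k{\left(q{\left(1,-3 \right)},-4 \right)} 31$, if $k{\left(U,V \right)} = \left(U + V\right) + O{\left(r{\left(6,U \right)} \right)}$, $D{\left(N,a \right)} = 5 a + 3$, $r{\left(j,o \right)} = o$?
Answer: $-248$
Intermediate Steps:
$D{\left(N,a \right)} = 3 + 5 a$
$q{\left(l,n \right)} = 28 l + l n$ ($q{\left(l,n \right)} = \left(3 + 5 \cdot 5\right) l + l n = \left(3 + 25\right) l + l n = 28 l + l n$)
$k{\left(U,V \right)} = -4 + V$ ($k{\left(U,V \right)} = \left(U + V\right) - \left(4 + U\right) = -4 + V$)
$k{\left(q{\left(1,-3 \right)},-4 \right)} 31 = \left(-4 - 4\right) 31 = \left(-8\right) 31 = -248$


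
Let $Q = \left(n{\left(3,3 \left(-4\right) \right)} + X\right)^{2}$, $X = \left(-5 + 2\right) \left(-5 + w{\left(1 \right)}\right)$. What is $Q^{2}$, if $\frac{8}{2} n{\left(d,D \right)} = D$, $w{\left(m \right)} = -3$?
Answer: $194481$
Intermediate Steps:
$n{\left(d,D \right)} = \frac{D}{4}$
$X = 24$ ($X = \left(-5 + 2\right) \left(-5 - 3\right) = \left(-3\right) \left(-8\right) = 24$)
$Q = 441$ ($Q = \left(\frac{3 \left(-4\right)}{4} + 24\right)^{2} = \left(\frac{1}{4} \left(-12\right) + 24\right)^{2} = \left(-3 + 24\right)^{2} = 21^{2} = 441$)
$Q^{2} = 441^{2} = 194481$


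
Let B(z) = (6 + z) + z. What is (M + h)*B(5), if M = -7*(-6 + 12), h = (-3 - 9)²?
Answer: 1632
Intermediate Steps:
B(z) = 6 + 2*z
h = 144 (h = (-12)² = 144)
M = -42 (M = -7*6 = -42)
(M + h)*B(5) = (-42 + 144)*(6 + 2*5) = 102*(6 + 10) = 102*16 = 1632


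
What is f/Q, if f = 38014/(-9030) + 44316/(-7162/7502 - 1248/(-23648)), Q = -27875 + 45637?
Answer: -11093715223127/4009883773602 ≈ -2.7666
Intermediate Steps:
Q = 17762
f = -11093715223127/225756321 (f = 38014*(-1/9030) + 44316/(-7162*1/7502 - 1248*(-1/23648)) = -19007/4515 + 44316/(-3581/3751 + 39/739) = -19007/4515 + 44316/(-2500070/2771989) = -19007/4515 + 44316*(-2771989/2500070) = -19007/4515 - 61421732262/1250035 = -11093715223127/225756321 ≈ -49140.)
f/Q = -11093715223127/225756321/17762 = -11093715223127/225756321*1/17762 = -11093715223127/4009883773602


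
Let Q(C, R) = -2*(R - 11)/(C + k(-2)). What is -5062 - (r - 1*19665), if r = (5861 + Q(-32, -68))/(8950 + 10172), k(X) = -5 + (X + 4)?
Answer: 9773144833/669270 ≈ 14603.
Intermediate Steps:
k(X) = -1 + X (k(X) = -5 + (4 + X) = -1 + X)
Q(C, R) = -2*(-11 + R)/(-3 + C) (Q(C, R) = -2*(R - 11)/(C + (-1 - 2)) = -2*(-11 + R)/(C - 3) = -2*(-11 + R)/(-3 + C))
r = 204977/669270 (r = (5861 + 2*(11 - 1*(-68))/(-3 - 32))/(8950 + 10172) = (5861 + 2*(11 + 68)/(-35))/19122 = (5861 + 2*(-1/35)*79)*(1/19122) = (5861 - 158/35)*(1/19122) = (204977/35)*(1/19122) = 204977/669270 ≈ 0.30627)
-5062 - (r - 1*19665) = -5062 - (204977/669270 - 1*19665) = -5062 - (204977/669270 - 19665) = -5062 - 1*(-13160989573/669270) = -5062 + 13160989573/669270 = 9773144833/669270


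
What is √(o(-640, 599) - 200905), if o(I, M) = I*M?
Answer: I*√584265 ≈ 764.37*I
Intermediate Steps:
√(o(-640, 599) - 200905) = √(-640*599 - 200905) = √(-383360 - 200905) = √(-584265) = I*√584265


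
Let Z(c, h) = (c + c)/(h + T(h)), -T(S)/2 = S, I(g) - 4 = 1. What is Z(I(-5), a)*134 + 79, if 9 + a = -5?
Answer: 1223/7 ≈ 174.71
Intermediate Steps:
a = -14 (a = -9 - 5 = -14)
I(g) = 5 (I(g) = 4 + 1 = 5)
T(S) = -2*S
Z(c, h) = -2*c/h (Z(c, h) = (c + c)/(h - 2*h) = (2*c)/((-h)) = (2*c)*(-1/h) = -2*c/h)
Z(I(-5), a)*134 + 79 = -2*5/(-14)*134 + 79 = -2*5*(-1/14)*134 + 79 = (5/7)*134 + 79 = 670/7 + 79 = 1223/7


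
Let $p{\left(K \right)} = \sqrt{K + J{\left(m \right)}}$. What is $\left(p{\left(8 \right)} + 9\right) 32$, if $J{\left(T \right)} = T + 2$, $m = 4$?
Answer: $288 + 32 \sqrt{14} \approx 407.73$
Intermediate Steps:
$J{\left(T \right)} = 2 + T$
$p{\left(K \right)} = \sqrt{6 + K}$ ($p{\left(K \right)} = \sqrt{K + \left(2 + 4\right)} = \sqrt{K + 6} = \sqrt{6 + K}$)
$\left(p{\left(8 \right)} + 9\right) 32 = \left(\sqrt{6 + 8} + 9\right) 32 = \left(\sqrt{14} + 9\right) 32 = \left(9 + \sqrt{14}\right) 32 = 288 + 32 \sqrt{14}$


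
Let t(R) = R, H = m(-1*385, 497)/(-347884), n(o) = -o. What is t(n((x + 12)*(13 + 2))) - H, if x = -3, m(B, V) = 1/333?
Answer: -15639125219/115845372 ≈ -135.00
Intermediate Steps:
m(B, V) = 1/333
H = -1/115845372 (H = (1/333)/(-347884) = (1/333)*(-1/347884) = -1/115845372 ≈ -8.6322e-9)
t(n((x + 12)*(13 + 2))) - H = -(-3 + 12)*(13 + 2) - 1*(-1/115845372) = -9*15 + 1/115845372 = -1*135 + 1/115845372 = -135 + 1/115845372 = -15639125219/115845372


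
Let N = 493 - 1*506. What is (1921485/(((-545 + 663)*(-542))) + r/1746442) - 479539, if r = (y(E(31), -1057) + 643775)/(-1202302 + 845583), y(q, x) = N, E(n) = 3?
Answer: -9553947464487544544567/19921943642572444 ≈ -4.7957e+5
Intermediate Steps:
N = -13 (N = 493 - 506 = -13)
y(q, x) = -13
r = -643762/356719 (r = (-13 + 643775)/(-1202302 + 845583) = 643762/(-356719) = 643762*(-1/356719) = -643762/356719 ≈ -1.8047)
(1921485/(((-545 + 663)*(-542))) + r/1746442) - 479539 = (1921485/(((-545 + 663)*(-542))) - 643762/356719/1746442) - 479539 = (1921485/((118*(-542))) - 643762/356719*1/1746442) - 479539 = (1921485/(-63956) - 321881/311494521899) - 479539 = (1921485*(-1/63956) - 321881/311494521899) - 479539 = (-1921485/63956 - 321881/311494521899) - 479539 = -598532071997321251/19921943642572444 - 479539 = -9553947464487544544567/19921943642572444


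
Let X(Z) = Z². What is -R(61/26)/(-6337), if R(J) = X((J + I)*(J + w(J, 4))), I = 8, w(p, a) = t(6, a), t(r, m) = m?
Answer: 1970028225/2895856912 ≈ 0.68029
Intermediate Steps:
w(p, a) = a
R(J) = (4 + J)²*(8 + J)² (R(J) = ((J + 8)*(J + 4))² = ((8 + J)*(4 + J))² = ((4 + J)*(8 + J))² = (4 + J)²*(8 + J)²)
-R(61/26)/(-6337) = -(32 + (61/26)² + 12*(61/26))²/(-6337) = -(32 + (61*(1/26))² + 12*(61*(1/26)))²*(-1)/6337 = -(32 + (61/26)² + 12*(61/26))²*(-1)/6337 = -(32 + 3721/676 + 366/13)²*(-1)/6337 = -(44385/676)²*(-1)/6337 = -1970028225*(-1)/(456976*6337) = -1*(-1970028225/2895856912) = 1970028225/2895856912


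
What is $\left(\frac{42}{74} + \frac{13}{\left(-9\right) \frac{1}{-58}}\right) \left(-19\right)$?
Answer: $- \frac{533653}{333} \approx -1602.6$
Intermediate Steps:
$\left(\frac{42}{74} + \frac{13}{\left(-9\right) \frac{1}{-58}}\right) \left(-19\right) = \left(42 \cdot \frac{1}{74} + \frac{13}{\left(-9\right) \left(- \frac{1}{58}\right)}\right) \left(-19\right) = \left(\frac{21}{37} + \frac{13}{\frac{9}{58}}\right) \left(-19\right) = \left(\frac{21}{37} + 13 \cdot \frac{58}{9}\right) \left(-19\right) = \left(\frac{21}{37} + \frac{754}{9}\right) \left(-19\right) = \frac{28087}{333} \left(-19\right) = - \frac{533653}{333}$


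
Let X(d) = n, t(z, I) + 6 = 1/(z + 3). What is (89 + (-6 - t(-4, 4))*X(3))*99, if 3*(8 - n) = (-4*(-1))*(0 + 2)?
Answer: 9339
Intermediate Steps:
t(z, I) = -6 + 1/(3 + z) (t(z, I) = -6 + 1/(z + 3) = -6 + 1/(3 + z))
n = 16/3 (n = 8 - (-4*(-1))*(0 + 2)/3 = 8 - 4*2/3 = 8 - ⅓*8 = 8 - 8/3 = 16/3 ≈ 5.3333)
X(d) = 16/3
(89 + (-6 - t(-4, 4))*X(3))*99 = (89 + (-6 - (-17 - 6*(-4))/(3 - 4))*(16/3))*99 = (89 + (-6 - (-17 + 24)/(-1))*(16/3))*99 = (89 + (-6 - (-1)*7)*(16/3))*99 = (89 + (-6 - 1*(-7))*(16/3))*99 = (89 + (-6 + 7)*(16/3))*99 = (89 + 1*(16/3))*99 = (89 + 16/3)*99 = (283/3)*99 = 9339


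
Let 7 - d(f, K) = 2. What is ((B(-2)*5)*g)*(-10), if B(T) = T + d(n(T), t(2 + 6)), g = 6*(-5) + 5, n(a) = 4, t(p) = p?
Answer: 3750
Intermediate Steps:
d(f, K) = 5 (d(f, K) = 7 - 1*2 = 7 - 2 = 5)
g = -25 (g = -30 + 5 = -25)
B(T) = 5 + T (B(T) = T + 5 = 5 + T)
((B(-2)*5)*g)*(-10) = (((5 - 2)*5)*(-25))*(-10) = ((3*5)*(-25))*(-10) = (15*(-25))*(-10) = -375*(-10) = 3750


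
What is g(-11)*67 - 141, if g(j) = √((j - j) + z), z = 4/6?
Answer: -141 + 67*√6/3 ≈ -86.295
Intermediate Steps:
z = ⅔ (z = 4*(⅙) = ⅔ ≈ 0.66667)
g(j) = √6/3 (g(j) = √((j - j) + ⅔) = √(0 + ⅔) = √(⅔) = √6/3)
g(-11)*67 - 141 = (√6/3)*67 - 141 = 67*√6/3 - 141 = -141 + 67*√6/3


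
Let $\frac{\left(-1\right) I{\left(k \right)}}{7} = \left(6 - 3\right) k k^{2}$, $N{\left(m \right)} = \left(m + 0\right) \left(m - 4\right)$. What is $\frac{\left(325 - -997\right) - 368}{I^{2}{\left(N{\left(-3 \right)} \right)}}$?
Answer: $\frac{106}{4202539929} \approx 2.5223 \cdot 10^{-8}$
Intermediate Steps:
$N{\left(m \right)} = m \left(-4 + m\right)$
$I{\left(k \right)} = - 21 k^{3}$ ($I{\left(k \right)} = - 7 \left(6 - 3\right) k k^{2} = - 7 \cdot 3 k k^{2} = - 7 \cdot 3 k^{3} = - 21 k^{3}$)
$\frac{\left(325 - -997\right) - 368}{I^{2}{\left(N{\left(-3 \right)} \right)}} = \frac{\left(325 - -997\right) - 368}{\left(- 21 \left(- 3 \left(-4 - 3\right)\right)^{3}\right)^{2}} = \frac{\left(325 + 997\right) - 368}{\left(- 21 \left(\left(-3\right) \left(-7\right)\right)^{3}\right)^{2}} = \frac{1322 - 368}{\left(- 21 \cdot 21^{3}\right)^{2}} = \frac{954}{\left(\left(-21\right) 9261\right)^{2}} = \frac{954}{\left(-194481\right)^{2}} = \frac{954}{37822859361} = 954 \cdot \frac{1}{37822859361} = \frac{106}{4202539929}$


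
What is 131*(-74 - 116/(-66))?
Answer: -312304/33 ≈ -9463.8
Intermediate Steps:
131*(-74 - 116/(-66)) = 131*(-74 - 116*(-1/66)) = 131*(-74 + 58/33) = 131*(-2384/33) = -312304/33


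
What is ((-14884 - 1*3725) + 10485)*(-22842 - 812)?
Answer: 192165096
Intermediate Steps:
((-14884 - 1*3725) + 10485)*(-22842 - 812) = ((-14884 - 3725) + 10485)*(-23654) = (-18609 + 10485)*(-23654) = -8124*(-23654) = 192165096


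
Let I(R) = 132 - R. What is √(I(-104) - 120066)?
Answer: I*√119830 ≈ 346.16*I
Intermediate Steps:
√(I(-104) - 120066) = √((132 - 1*(-104)) - 120066) = √((132 + 104) - 120066) = √(236 - 120066) = √(-119830) = I*√119830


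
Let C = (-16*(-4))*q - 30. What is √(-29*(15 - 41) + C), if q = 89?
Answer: 2*√1605 ≈ 80.125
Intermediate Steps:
C = 5666 (C = -16*(-4)*89 - 30 = 64*89 - 30 = 5696 - 30 = 5666)
√(-29*(15 - 41) + C) = √(-29*(15 - 41) + 5666) = √(-29*(-26) + 5666) = √(754 + 5666) = √6420 = 2*√1605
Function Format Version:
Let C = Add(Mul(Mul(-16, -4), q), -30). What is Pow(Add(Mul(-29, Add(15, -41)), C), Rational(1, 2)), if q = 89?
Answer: Mul(2, Pow(1605, Rational(1, 2))) ≈ 80.125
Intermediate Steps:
C = 5666 (C = Add(Mul(Mul(-16, -4), 89), -30) = Add(Mul(64, 89), -30) = Add(5696, -30) = 5666)
Pow(Add(Mul(-29, Add(15, -41)), C), Rational(1, 2)) = Pow(Add(Mul(-29, Add(15, -41)), 5666), Rational(1, 2)) = Pow(Add(Mul(-29, -26), 5666), Rational(1, 2)) = Pow(Add(754, 5666), Rational(1, 2)) = Pow(6420, Rational(1, 2)) = Mul(2, Pow(1605, Rational(1, 2)))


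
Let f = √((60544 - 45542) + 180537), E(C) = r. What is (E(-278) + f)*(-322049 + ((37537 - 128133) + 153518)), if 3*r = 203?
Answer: -52602781/3 - 259127*√195539 ≈ -1.3212e+8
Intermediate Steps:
r = 203/3 (r = (⅓)*203 = 203/3 ≈ 67.667)
E(C) = 203/3
f = √195539 (f = √(15002 + 180537) = √195539 ≈ 442.20)
(E(-278) + f)*(-322049 + ((37537 - 128133) + 153518)) = (203/3 + √195539)*(-322049 + ((37537 - 128133) + 153518)) = (203/3 + √195539)*(-322049 + (-90596 + 153518)) = (203/3 + √195539)*(-322049 + 62922) = (203/3 + √195539)*(-259127) = -52602781/3 - 259127*√195539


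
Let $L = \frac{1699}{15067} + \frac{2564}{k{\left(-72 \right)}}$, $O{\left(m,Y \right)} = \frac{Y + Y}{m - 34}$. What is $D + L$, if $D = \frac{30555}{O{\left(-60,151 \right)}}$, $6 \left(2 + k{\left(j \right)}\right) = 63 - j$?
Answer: $- \frac{875459882010}{93279797} \approx -9385.3$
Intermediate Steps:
$k{\left(j \right)} = \frac{17}{2} - \frac{j}{6}$ ($k{\left(j \right)} = -2 + \frac{63 - j}{6} = -2 - \left(- \frac{21}{2} + \frac{j}{6}\right) = \frac{17}{2} - \frac{j}{6}$)
$O{\left(m,Y \right)} = \frac{2 Y}{-34 + m}$
$D = - \frac{1436085}{151}$ ($D = \frac{30555}{2 \cdot 151 \frac{1}{-34 - 60}} = \frac{30555}{2 \cdot 151 \frac{1}{-94}} = \frac{30555}{2 \cdot 151 \left(- \frac{1}{94}\right)} = \frac{30555}{- \frac{151}{47}} = 30555 \left(- \frac{47}{151}\right) = - \frac{1436085}{151} \approx -9510.5$)
$L = \frac{77333235}{617747}$ ($L = \frac{1699}{15067} + \frac{2564}{\frac{17}{2} - -12} = 1699 \cdot \frac{1}{15067} + \frac{2564}{\frac{17}{2} + 12} = \frac{1699}{15067} + \frac{2564}{\frac{41}{2}} = \frac{1699}{15067} + 2564 \cdot \frac{2}{41} = \frac{1699}{15067} + \frac{5128}{41} = \frac{77333235}{617747} \approx 125.19$)
$D + L = - \frac{1436085}{151} + \frac{77333235}{617747} = - \frac{875459882010}{93279797}$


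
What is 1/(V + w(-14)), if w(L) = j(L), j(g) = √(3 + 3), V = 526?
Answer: 263/138335 - √6/276670 ≈ 0.0018923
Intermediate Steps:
j(g) = √6
w(L) = √6
1/(V + w(-14)) = 1/(526 + √6)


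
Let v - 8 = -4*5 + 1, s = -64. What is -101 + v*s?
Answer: 603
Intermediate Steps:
v = -11 (v = 8 + (-4*5 + 1) = 8 + (-20 + 1) = 8 - 19 = -11)
-101 + v*s = -101 - 11*(-64) = -101 + 704 = 603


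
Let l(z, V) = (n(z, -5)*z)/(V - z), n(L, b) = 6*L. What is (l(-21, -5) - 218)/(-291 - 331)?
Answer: 421/4976 ≈ 0.084606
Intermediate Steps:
l(z, V) = 6*z**2/(V - z) (l(z, V) = ((6*z)*z)/(V - z) = (6*z**2)/(V - z) = 6*z**2/(V - z))
(l(-21, -5) - 218)/(-291 - 331) = (6*(-21)**2/(-5 - 1*(-21)) - 218)/(-291 - 331) = (6*441/(-5 + 21) - 218)/(-622) = (6*441/16 - 218)*(-1/622) = (6*441*(1/16) - 218)*(-1/622) = (1323/8 - 218)*(-1/622) = -421/8*(-1/622) = 421/4976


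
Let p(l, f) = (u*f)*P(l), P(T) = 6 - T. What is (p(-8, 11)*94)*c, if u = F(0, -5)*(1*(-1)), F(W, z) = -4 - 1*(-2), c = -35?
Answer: -1013320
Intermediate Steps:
F(W, z) = -2 (F(W, z) = -4 + 2 = -2)
u = 2 (u = -2*(-1) = 2)
p(l, f) = 2*f*(6 - l) (p(l, f) = (2*f)*(6 - l) = 2*f*(6 - l))
(p(-8, 11)*94)*c = ((2*11*(6 - 1*(-8)))*94)*(-35) = ((2*11*(6 + 8))*94)*(-35) = ((2*11*14)*94)*(-35) = (308*94)*(-35) = 28952*(-35) = -1013320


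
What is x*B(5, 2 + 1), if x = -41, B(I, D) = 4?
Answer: -164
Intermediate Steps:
x*B(5, 2 + 1) = -41*4 = -164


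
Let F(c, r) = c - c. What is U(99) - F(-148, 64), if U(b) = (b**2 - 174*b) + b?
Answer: -7326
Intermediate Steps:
F(c, r) = 0
U(b) = b**2 - 173*b
U(99) - F(-148, 64) = 99*(-173 + 99) - 1*0 = 99*(-74) + 0 = -7326 + 0 = -7326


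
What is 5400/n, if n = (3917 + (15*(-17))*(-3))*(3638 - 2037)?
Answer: 2700/3747941 ≈ 0.00072040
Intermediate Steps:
n = 7495882 (n = (3917 - 255*(-3))*1601 = (3917 + 765)*1601 = 4682*1601 = 7495882)
5400/n = 5400/7495882 = 5400*(1/7495882) = 2700/3747941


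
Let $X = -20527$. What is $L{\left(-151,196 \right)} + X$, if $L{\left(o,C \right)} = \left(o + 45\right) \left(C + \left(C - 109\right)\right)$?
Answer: $-50525$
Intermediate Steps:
$L{\left(o,C \right)} = \left(-109 + 2 C\right) \left(45 + o\right)$ ($L{\left(o,C \right)} = \left(45 + o\right) \left(C + \left(C - 109\right)\right) = \left(45 + o\right) \left(C + \left(-109 + C\right)\right) = \left(45 + o\right) \left(-109 + 2 C\right) = \left(-109 + 2 C\right) \left(45 + o\right)$)
$L{\left(-151,196 \right)} + X = \left(-4905 - -16459 + 90 \cdot 196 + 2 \cdot 196 \left(-151\right)\right) - 20527 = \left(-4905 + 16459 + 17640 - 59192\right) - 20527 = -29998 - 20527 = -50525$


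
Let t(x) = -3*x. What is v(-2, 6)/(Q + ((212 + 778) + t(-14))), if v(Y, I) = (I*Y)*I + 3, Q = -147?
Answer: -23/295 ≈ -0.077966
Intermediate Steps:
v(Y, I) = 3 + Y*I² (v(Y, I) = Y*I² + 3 = 3 + Y*I²)
v(-2, 6)/(Q + ((212 + 778) + t(-14))) = (3 - 2*6²)/(-147 + ((212 + 778) - 3*(-14))) = (3 - 2*36)/(-147 + (990 + 42)) = (3 - 72)/(-147 + 1032) = -69/885 = (1/885)*(-69) = -23/295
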